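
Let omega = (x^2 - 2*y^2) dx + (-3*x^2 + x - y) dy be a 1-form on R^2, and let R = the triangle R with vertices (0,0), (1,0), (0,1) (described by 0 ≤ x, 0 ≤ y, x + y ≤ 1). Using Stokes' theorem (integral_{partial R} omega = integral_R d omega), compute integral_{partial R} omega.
integral_(partial R) omega = 1/6

Stokes: integral_partial_R omega = integral_R d omega with d omega = (∂Q/∂x - ∂P/∂y) dx ∧ dy.
  ∂Q/∂x = 1 - 6*x
  ∂P/∂y = -4*y
  integrand = ∂Q/∂x - ∂P/∂y = -6*x + 4*y + 1.
Integrating over R: integral_0^1 integral_0^{1-x} (-6*x + 4*y + 1) dy dx = 1/6.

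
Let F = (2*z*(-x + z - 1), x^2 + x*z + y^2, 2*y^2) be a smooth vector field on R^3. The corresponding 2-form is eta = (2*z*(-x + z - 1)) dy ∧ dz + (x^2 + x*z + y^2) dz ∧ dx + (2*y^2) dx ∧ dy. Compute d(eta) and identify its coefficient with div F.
d(eta) = (2*y - 2*z) dx ∧ dy ∧ dz; div F = 2*y - 2*z

For a 2-form in R^3 of the form above, applying d gives a 3-form with coefficient ∂P/∂x + ∂Q/∂y + ∂R/∂z:
  ∂P/∂x = -2*z
  ∂Q/∂y = 2*y
  ∂R/∂z = 0
Sum = 2*y - 2*z, which is exactly div F.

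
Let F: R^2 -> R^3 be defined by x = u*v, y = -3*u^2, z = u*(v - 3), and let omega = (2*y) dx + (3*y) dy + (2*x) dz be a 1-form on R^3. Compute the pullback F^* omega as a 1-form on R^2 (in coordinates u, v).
F^* omega = (2*u*(27*u^2 - 3*u*v + v^2 - 3*v)) du + (2*u^2*(-3*u + v)) dv

Using F^*(f dg) = (f ∘ F) d(g ∘ F), substitute each coordinate x_i by F_i(u, v) in f_i, and replace dx_i by d F_i = (∂F_i/∂u) du + (∂F_i/∂v) dv.
  For the x component: f_1(F) = -6*u^2; d F_1 = (v) du + (u) dv
  For the y component: f_2(F) = -9*u^2; d F_2 = (-6*u) du + (0) dv
  For the z component: f_3(F) = 2*u*v; d F_3 = (v - 3) du + (u) dv
Combining and collecting du, dv coefficients:
  coeff of du: 2*u*(27*u^2 - 3*u*v + v^2 - 3*v)
  coeff of dv: 2*u^2*(-3*u + v)
F^* omega = (2*u*(27*u^2 - 3*u*v + v^2 - 3*v)) du + (2*u^2*(-3*u + v)) dv.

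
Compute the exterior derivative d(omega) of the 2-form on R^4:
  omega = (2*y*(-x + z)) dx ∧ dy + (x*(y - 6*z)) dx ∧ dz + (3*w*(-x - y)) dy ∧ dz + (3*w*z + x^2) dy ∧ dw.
d(omega) = (-3*w - x + 2*y) dx ∧ dy ∧ dz + (-3*w - 3*x - 3*y) dy ∧ dz ∧ dw + (2*x) dx ∧ dy ∧ dw

For a 2-form omega = sum_{i<j} g_{ij} dx_i ∧ dx_j, the exterior derivative is
  d(omega) = sum_{i<j} d(g_{ij}) ∧ dx_i ∧ dx_j = sum_{i<j, k} (∂g_{ij}/∂x_k) dx_k ∧ dx_i ∧ dx_j.
Expand each term, using dx_k ∧ dx_i ∧ dx_j = sgn(permutation) dx_{(a)} ∧ dx_{(b)} ∧ dx_{(c)} with (a < b < c) sorted:
  d(2*y*(-x + z)) includes (∂/∂z)(2*y*(-x + z)) dz = (2*y) dz, which multiplied by dx ∧ dy gives (2*y) dx ∧ dy ∧ dz
  d(x*(y - 6*z)) includes (∂/∂y)(x*(y - 6*z)) dy = (x) dy, which multiplied by dx ∧ dz gives (-x) dx ∧ dy ∧ dz
  d(3*w*(-x - y)) includes (∂/∂x)(3*w*(-x - y)) dx = (-3*w) dx, which multiplied by dy ∧ dz gives (-3*w) dx ∧ dy ∧ dz
  d(3*w*(-x - y)) includes (∂/∂w)(3*w*(-x - y)) dw = (-3*x - 3*y) dw, which multiplied by dy ∧ dz gives (-3*x - 3*y) dy ∧ dz ∧ dw
  d(3*w*z + x^2) includes (∂/∂x)(3*w*z + x^2) dx = (2*x) dx, which multiplied by dy ∧ dw gives (2*x) dx ∧ dy ∧ dw
  d(3*w*z + x^2) includes (∂/∂z)(3*w*z + x^2) dz = (3*w) dz, which multiplied by dy ∧ dw gives (-3*w) dy ∧ dz ∧ dw
Collecting like 3-forms: d(omega) = (-3*w - x + 2*y) dx ∧ dy ∧ dz + (-3*w - 3*x - 3*y) dy ∧ dz ∧ dw + (2*x) dx ∧ dy ∧ dw.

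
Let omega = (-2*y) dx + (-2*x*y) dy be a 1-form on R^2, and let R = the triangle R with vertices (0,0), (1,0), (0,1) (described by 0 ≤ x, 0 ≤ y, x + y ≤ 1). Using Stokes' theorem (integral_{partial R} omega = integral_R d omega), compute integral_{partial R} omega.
integral_(partial R) omega = 2/3

Stokes: integral_partial_R omega = integral_R d omega with d omega = (∂Q/∂x - ∂P/∂y) dx ∧ dy.
  ∂Q/∂x = -2*y
  ∂P/∂y = -2
  integrand = ∂Q/∂x - ∂P/∂y = 2 - 2*y.
Integrating over R: integral_0^1 integral_0^{1-x} (2 - 2*y) dy dx = 2/3.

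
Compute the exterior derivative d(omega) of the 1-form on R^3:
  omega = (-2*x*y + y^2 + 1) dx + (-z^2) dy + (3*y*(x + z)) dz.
d(omega) = (2*x - 2*y) dx ∧ dy + (3*y) dx ∧ dz + (3*x + 5*z) dy ∧ dz

For a 1-form omega = sum_i f_i dx_i, the exterior derivative is
  d(omega) = sum_{i < j} (∂f_j/∂x_i - ∂f_i/∂x_j) dx_i ∧ dx_j.
  coefficient of dx ∧ dy: ∂f_2/∂x - ∂f_1/∂y = ∂(-z^2)/∂x - ∂(-2*x*y + y^2 + 1)/∂y = 2*x - 2*y
  coefficient of dx ∧ dz: ∂f_3/∂x - ∂f_1/∂z = ∂(3*y*(x + z))/∂x - ∂(-2*x*y + y^2 + 1)/∂z = 3*y
  coefficient of dy ∧ dz: ∂f_3/∂y - ∂f_2/∂z = ∂(3*y*(x + z))/∂y - ∂(-z^2)/∂z = 3*x + 5*z
Assembling: d(omega) = (2*x - 2*y) dx ∧ dy + (3*y) dx ∧ dz + (3*x + 5*z) dy ∧ dz.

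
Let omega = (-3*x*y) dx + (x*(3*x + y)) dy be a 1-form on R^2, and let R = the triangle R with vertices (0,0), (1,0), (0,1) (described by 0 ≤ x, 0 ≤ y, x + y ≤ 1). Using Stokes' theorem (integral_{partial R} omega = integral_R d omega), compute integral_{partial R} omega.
integral_(partial R) omega = 5/3

Stokes: integral_partial_R omega = integral_R d omega with d omega = (∂Q/∂x - ∂P/∂y) dx ∧ dy.
  ∂Q/∂x = 6*x + y
  ∂P/∂y = -3*x
  integrand = ∂Q/∂x - ∂P/∂y = 9*x + y.
Integrating over R: integral_0^1 integral_0^{1-x} (9*x + y) dy dx = 5/3.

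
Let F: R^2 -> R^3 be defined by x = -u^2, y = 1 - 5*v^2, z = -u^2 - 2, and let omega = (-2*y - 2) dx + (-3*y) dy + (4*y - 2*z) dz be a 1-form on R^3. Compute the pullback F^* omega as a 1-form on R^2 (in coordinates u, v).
F^* omega = (4*u*(-u^2 + 5*v^2 - 2)) du + (-150*v^3 + 30*v) dv

Using F^*(f dg) = (f ∘ F) d(g ∘ F), substitute each coordinate x_i by F_i(u, v) in f_i, and replace dx_i by d F_i = (∂F_i/∂u) du + (∂F_i/∂v) dv.
  For the x component: f_1(F) = 10*v^2 - 4; d F_1 = (-2*u) du + (0) dv
  For the y component: f_2(F) = 15*v^2 - 3; d F_2 = (0) du + (-10*v) dv
  For the z component: f_3(F) = 2*u^2 - 20*v^2 + 8; d F_3 = (-2*u) du + (0) dv
Combining and collecting du, dv coefficients:
  coeff of du: 4*u*(-u^2 + 5*v^2 - 2)
  coeff of dv: -150*v^3 + 30*v
F^* omega = (4*u*(-u^2 + 5*v^2 - 2)) du + (-150*v^3 + 30*v) dv.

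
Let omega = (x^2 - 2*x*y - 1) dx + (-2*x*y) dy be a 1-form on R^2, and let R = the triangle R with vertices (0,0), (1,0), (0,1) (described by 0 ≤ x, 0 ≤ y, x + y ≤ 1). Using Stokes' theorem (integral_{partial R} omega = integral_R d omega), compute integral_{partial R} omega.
integral_(partial R) omega = 0

Stokes: integral_partial_R omega = integral_R d omega with d omega = (∂Q/∂x - ∂P/∂y) dx ∧ dy.
  ∂Q/∂x = -2*y
  ∂P/∂y = -2*x
  integrand = ∂Q/∂x - ∂P/∂y = 2*x - 2*y.
Integrating over R: integral_0^1 integral_0^{1-x} (2*x - 2*y) dy dx = 0.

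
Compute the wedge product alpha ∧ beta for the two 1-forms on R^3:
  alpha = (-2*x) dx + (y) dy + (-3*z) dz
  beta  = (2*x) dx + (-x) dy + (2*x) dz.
alpha ∧ beta = (2*x*(x - y)) dx ∧ dy + (2*x*(-2*x + 3*z)) dx ∧ dz + (x*(2*y - 3*z)) dy ∧ dz

Distribute the wedge, using dx_i ∧ dx_j = -dx_j ∧ dx_i and dx_i ∧ dx_i = 0. For each pair (i, j) with i < j, the coefficient of dx_i ∧ dx_j in alpha ∧ beta is (alpha_i * beta_j - alpha_j * beta_i). Collecting: alpha ∧ beta = (2*x*(x - y)) dx ∧ dy + (2*x*(-2*x + 3*z)) dx ∧ dz + (x*(2*y - 3*z)) dy ∧ dz.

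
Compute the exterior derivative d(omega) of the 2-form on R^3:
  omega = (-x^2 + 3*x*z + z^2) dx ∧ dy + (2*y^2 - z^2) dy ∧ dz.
d(omega) = (3*x + 2*z) dx ∧ dy ∧ dz

For a 2-form omega = sum_{i<j} g_{ij} dx_i ∧ dx_j, the exterior derivative is
  d(omega) = sum_{i<j} d(g_{ij}) ∧ dx_i ∧ dx_j = sum_{i<j, k} (∂g_{ij}/∂x_k) dx_k ∧ dx_i ∧ dx_j.
Expand each term, using dx_k ∧ dx_i ∧ dx_j = sgn(permutation) dx_{(a)} ∧ dx_{(b)} ∧ dx_{(c)} with (a < b < c) sorted:
  d(-x^2 + 3*x*z + z^2) includes (∂/∂z)(-x^2 + 3*x*z + z^2) dz = (3*x + 2*z) dz, which multiplied by dx ∧ dy gives (3*x + 2*z) dx ∧ dy ∧ dz
Collecting like 3-forms: d(omega) = (3*x + 2*z) dx ∧ dy ∧ dz.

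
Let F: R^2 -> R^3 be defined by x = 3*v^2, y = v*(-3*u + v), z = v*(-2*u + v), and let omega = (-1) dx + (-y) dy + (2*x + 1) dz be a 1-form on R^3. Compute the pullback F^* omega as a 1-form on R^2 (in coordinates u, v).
F^* omega = (v*(-9*u*v - 9*v^2 - 2)) du + (-9*u^2*v - 3*u*v^2 - 2*u + 10*v^3 - 4*v) dv

Using F^*(f dg) = (f ∘ F) d(g ∘ F), substitute each coordinate x_i by F_i(u, v) in f_i, and replace dx_i by d F_i = (∂F_i/∂u) du + (∂F_i/∂v) dv.
  For the x component: f_1(F) = -1; d F_1 = (0) du + (6*v) dv
  For the y component: f_2(F) = v*(3*u - v); d F_2 = (-3*v) du + (-3*u + 2*v) dv
  For the z component: f_3(F) = 6*v^2 + 1; d F_3 = (-2*v) du + (-2*u + 2*v) dv
Combining and collecting du, dv coefficients:
  coeff of du: v*(-9*u*v - 9*v^2 - 2)
  coeff of dv: -9*u^2*v - 3*u*v^2 - 2*u + 10*v^3 - 4*v
F^* omega = (v*(-9*u*v - 9*v^2 - 2)) du + (-9*u^2*v - 3*u*v^2 - 2*u + 10*v^3 - 4*v) dv.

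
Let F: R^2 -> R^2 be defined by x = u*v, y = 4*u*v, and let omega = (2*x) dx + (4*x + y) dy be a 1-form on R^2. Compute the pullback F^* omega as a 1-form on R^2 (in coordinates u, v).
F^* omega = (34*u*v^2) du + (34*u^2*v) dv

Using F^*(f dg) = (f ∘ F) d(g ∘ F), substitute each coordinate x_i by F_i(u, v) in f_i, and replace dx_i by d F_i = (∂F_i/∂u) du + (∂F_i/∂v) dv.
  For the x component: f_1(F) = 2*u*v; d F_1 = (v) du + (u) dv
  For the y component: f_2(F) = 8*u*v; d F_2 = (4*v) du + (4*u) dv
Combining and collecting du, dv coefficients:
  coeff of du: 34*u*v^2
  coeff of dv: 34*u^2*v
F^* omega = (34*u*v^2) du + (34*u^2*v) dv.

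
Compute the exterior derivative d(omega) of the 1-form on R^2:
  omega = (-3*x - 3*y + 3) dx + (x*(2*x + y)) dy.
d(omega) = (4*x + y + 3) dx ∧ dy

For a 1-form omega = sum_i f_i dx_i, the exterior derivative is
  d(omega) = sum_{i < j} (∂f_j/∂x_i - ∂f_i/∂x_j) dx_i ∧ dx_j.
  coefficient of dx ∧ dy: ∂f_2/∂x - ∂f_1/∂y = ∂(x*(2*x + y))/∂x - ∂(-3*x - 3*y + 3)/∂y = 4*x + y + 3
Assembling: d(omega) = (4*x + y + 3) dx ∧ dy.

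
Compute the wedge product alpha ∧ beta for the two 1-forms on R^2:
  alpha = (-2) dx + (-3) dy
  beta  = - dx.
alpha ∧ beta = (-3) dx ∧ dy

Distribute the wedge, using dx_i ∧ dx_j = -dx_j ∧ dx_i and dx_i ∧ dx_i = 0. For each pair (i, j) with i < j, the coefficient of dx_i ∧ dx_j in alpha ∧ beta is (alpha_i * beta_j - alpha_j * beta_i). Collecting: alpha ∧ beta = (-3) dx ∧ dy.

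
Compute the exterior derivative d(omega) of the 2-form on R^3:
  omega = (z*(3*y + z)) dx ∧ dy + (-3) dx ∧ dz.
d(omega) = (3*y + 2*z) dx ∧ dy ∧ dz

For a 2-form omega = sum_{i<j} g_{ij} dx_i ∧ dx_j, the exterior derivative is
  d(omega) = sum_{i<j} d(g_{ij}) ∧ dx_i ∧ dx_j = sum_{i<j, k} (∂g_{ij}/∂x_k) dx_k ∧ dx_i ∧ dx_j.
Expand each term, using dx_k ∧ dx_i ∧ dx_j = sgn(permutation) dx_{(a)} ∧ dx_{(b)} ∧ dx_{(c)} with (a < b < c) sorted:
  d(z*(3*y + z)) includes (∂/∂z)(z*(3*y + z)) dz = (3*y + 2*z) dz, which multiplied by dx ∧ dy gives (3*y + 2*z) dx ∧ dy ∧ dz
Collecting like 3-forms: d(omega) = (3*y + 2*z) dx ∧ dy ∧ dz.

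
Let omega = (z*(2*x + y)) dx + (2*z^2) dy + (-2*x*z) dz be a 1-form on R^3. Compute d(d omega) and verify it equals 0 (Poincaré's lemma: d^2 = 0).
d(d omega) = 0

Step 1: d omega = sum_{i<j} (∂f_j/∂x_i - ∂f_i/∂x_j) dx_i ∧ dx_j:
  coeff of dx ∧ dy: -z
  coeff of dx ∧ dz: -2*x - y - 2*z
  coeff of dy ∧ dz: -4*z
Step 2: Apply d again to each 2-form coefficient. The only possible 3-form in R^3 is dx ∧ dy ∧ dz, with coefficient
  ∂(coeff of dy∧dz)/∂x - ∂(coeff of dx∧dz)/∂y + ∂(coeff of dx∧dy)/∂z
  = ∂/∂x (-4*z) - ∂/∂y (-2*x - y - 2*z) + ∂/∂z (-z).
Each of these terms simplifies to sums of mixed partials that cancel in pairs. The result is 0 (by equality of mixed partials for smooth functions — Schwarz / Clairaut).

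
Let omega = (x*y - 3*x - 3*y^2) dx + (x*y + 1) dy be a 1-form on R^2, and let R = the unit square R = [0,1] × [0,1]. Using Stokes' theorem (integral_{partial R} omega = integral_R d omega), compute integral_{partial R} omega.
integral_(partial R) omega = 3

Stokes: integral_partial_R omega = integral_R d omega with d omega = (∂Q/∂x - ∂P/∂y) dx ∧ dy.
  ∂Q/∂x = y
  ∂P/∂y = x - 6*y
  integrand = ∂Q/∂x - ∂P/∂y = -x + 7*y.
Integrating over R: integral_0^1 integral_0^1 (-x + 7*y) dx dy = 3.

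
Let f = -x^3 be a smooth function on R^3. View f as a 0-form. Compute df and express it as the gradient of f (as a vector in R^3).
df = (-3*x^2) dx + (0) dy + (0) dz; grad f = (-3*x^2, 0, 0)

For a 0-form f, d f = (∂f/∂x) dx + (∂f/∂y) dy + (∂f/∂z) dz. The components of the vector representation are exactly the entries of grad f in Cartesian coordinates:
  ∂f/∂x = -3*x^2
  ∂f/∂y = 0
  ∂f/∂z = 0.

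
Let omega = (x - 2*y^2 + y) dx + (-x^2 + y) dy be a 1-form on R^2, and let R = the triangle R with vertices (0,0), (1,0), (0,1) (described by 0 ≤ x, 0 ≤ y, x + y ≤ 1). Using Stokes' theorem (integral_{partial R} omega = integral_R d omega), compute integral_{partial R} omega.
integral_(partial R) omega = -1/6

Stokes: integral_partial_R omega = integral_R d omega with d omega = (∂Q/∂x - ∂P/∂y) dx ∧ dy.
  ∂Q/∂x = -2*x
  ∂P/∂y = 1 - 4*y
  integrand = ∂Q/∂x - ∂P/∂y = -2*x + 4*y - 1.
Integrating over R: integral_0^1 integral_0^{1-x} (-2*x + 4*y - 1) dy dx = -1/6.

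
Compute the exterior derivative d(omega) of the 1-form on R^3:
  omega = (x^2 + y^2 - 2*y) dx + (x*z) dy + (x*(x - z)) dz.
d(omega) = (-2*y + z + 2) dx ∧ dy + (2*x - z) dx ∧ dz + (-x) dy ∧ dz

For a 1-form omega = sum_i f_i dx_i, the exterior derivative is
  d(omega) = sum_{i < j} (∂f_j/∂x_i - ∂f_i/∂x_j) dx_i ∧ dx_j.
  coefficient of dx ∧ dy: ∂f_2/∂x - ∂f_1/∂y = ∂(x*z)/∂x - ∂(x^2 + y^2 - 2*y)/∂y = -2*y + z + 2
  coefficient of dx ∧ dz: ∂f_3/∂x - ∂f_1/∂z = ∂(x*(x - z))/∂x - ∂(x^2 + y^2 - 2*y)/∂z = 2*x - z
  coefficient of dy ∧ dz: ∂f_3/∂y - ∂f_2/∂z = ∂(x*(x - z))/∂y - ∂(x*z)/∂z = -x
Assembling: d(omega) = (-2*y + z + 2) dx ∧ dy + (2*x - z) dx ∧ dz + (-x) dy ∧ dz.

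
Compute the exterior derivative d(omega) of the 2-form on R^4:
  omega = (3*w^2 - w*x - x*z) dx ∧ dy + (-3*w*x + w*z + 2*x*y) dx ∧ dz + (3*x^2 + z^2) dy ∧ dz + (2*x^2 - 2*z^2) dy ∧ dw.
d(omega) = (3*x) dx ∧ dy ∧ dz + (6*w + 3*x) dx ∧ dy ∧ dw + (-3*x + z) dx ∧ dz ∧ dw + (4*z) dy ∧ dz ∧ dw

For a 2-form omega = sum_{i<j} g_{ij} dx_i ∧ dx_j, the exterior derivative is
  d(omega) = sum_{i<j} d(g_{ij}) ∧ dx_i ∧ dx_j = sum_{i<j, k} (∂g_{ij}/∂x_k) dx_k ∧ dx_i ∧ dx_j.
Expand each term, using dx_k ∧ dx_i ∧ dx_j = sgn(permutation) dx_{(a)} ∧ dx_{(b)} ∧ dx_{(c)} with (a < b < c) sorted:
  d(3*w^2 - w*x - x*z) includes (∂/∂z)(3*w^2 - w*x - x*z) dz = (-x) dz, which multiplied by dx ∧ dy gives (-x) dx ∧ dy ∧ dz
  d(3*w^2 - w*x - x*z) includes (∂/∂w)(3*w^2 - w*x - x*z) dw = (6*w - x) dw, which multiplied by dx ∧ dy gives (6*w - x) dx ∧ dy ∧ dw
  d(-3*w*x + w*z + 2*x*y) includes (∂/∂y)(-3*w*x + w*z + 2*x*y) dy = (2*x) dy, which multiplied by dx ∧ dz gives (-2*x) dx ∧ dy ∧ dz
  d(-3*w*x + w*z + 2*x*y) includes (∂/∂w)(-3*w*x + w*z + 2*x*y) dw = (-3*x + z) dw, which multiplied by dx ∧ dz gives (-3*x + z) dx ∧ dz ∧ dw
  d(3*x^2 + z^2) includes (∂/∂x)(3*x^2 + z^2) dx = (6*x) dx, which multiplied by dy ∧ dz gives (6*x) dx ∧ dy ∧ dz
  d(2*x^2 - 2*z^2) includes (∂/∂x)(2*x^2 - 2*z^2) dx = (4*x) dx, which multiplied by dy ∧ dw gives (4*x) dx ∧ dy ∧ dw
  d(2*x^2 - 2*z^2) includes (∂/∂z)(2*x^2 - 2*z^2) dz = (-4*z) dz, which multiplied by dy ∧ dw gives (4*z) dy ∧ dz ∧ dw
Collecting like 3-forms: d(omega) = (3*x) dx ∧ dy ∧ dz + (6*w + 3*x) dx ∧ dy ∧ dw + (-3*x + z) dx ∧ dz ∧ dw + (4*z) dy ∧ dz ∧ dw.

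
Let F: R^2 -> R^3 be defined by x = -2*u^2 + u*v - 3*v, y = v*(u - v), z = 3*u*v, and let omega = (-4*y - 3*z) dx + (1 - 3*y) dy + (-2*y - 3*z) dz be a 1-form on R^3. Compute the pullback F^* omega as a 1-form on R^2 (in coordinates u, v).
F^* omega = (v*(52*u^2 - 65*u*v + 13*v^2 + 1)) du + (-49*u^2*v + 19*u*v^2 + 39*u*v + u - 6*v^3 - 12*v^2 - 2*v) dv

Using F^*(f dg) = (f ∘ F) d(g ∘ F), substitute each coordinate x_i by F_i(u, v) in f_i, and replace dx_i by d F_i = (∂F_i/∂u) du + (∂F_i/∂v) dv.
  For the x component: f_1(F) = v*(-13*u + 4*v); d F_1 = (-4*u + v) du + (u - 3) dv
  For the y component: f_2(F) = -3*u*v + 3*v^2 + 1; d F_2 = (v) du + (u - 2*v) dv
  For the z component: f_3(F) = v*(-11*u + 2*v); d F_3 = (3*v) du + (3*u) dv
Combining and collecting du, dv coefficients:
  coeff of du: v*(52*u^2 - 65*u*v + 13*v^2 + 1)
  coeff of dv: -49*u^2*v + 19*u*v^2 + 39*u*v + u - 6*v^3 - 12*v^2 - 2*v
F^* omega = (v*(52*u^2 - 65*u*v + 13*v^2 + 1)) du + (-49*u^2*v + 19*u*v^2 + 39*u*v + u - 6*v^3 - 12*v^2 - 2*v) dv.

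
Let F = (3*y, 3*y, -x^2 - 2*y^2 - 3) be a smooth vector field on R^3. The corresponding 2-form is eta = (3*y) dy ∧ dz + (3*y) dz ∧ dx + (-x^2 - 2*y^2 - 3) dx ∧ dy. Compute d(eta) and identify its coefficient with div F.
d(eta) = (3) dx ∧ dy ∧ dz; div F = 3

For a 2-form in R^3 of the form above, applying d gives a 3-form with coefficient ∂P/∂x + ∂Q/∂y + ∂R/∂z:
  ∂P/∂x = 0
  ∂Q/∂y = 3
  ∂R/∂z = 0
Sum = 3, which is exactly div F.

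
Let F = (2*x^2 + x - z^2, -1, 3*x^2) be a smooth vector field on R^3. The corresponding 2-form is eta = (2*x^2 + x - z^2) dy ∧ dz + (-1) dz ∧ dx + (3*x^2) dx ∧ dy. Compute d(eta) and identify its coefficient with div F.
d(eta) = (4*x + 1) dx ∧ dy ∧ dz; div F = 4*x + 1

For a 2-form in R^3 of the form above, applying d gives a 3-form with coefficient ∂P/∂x + ∂Q/∂y + ∂R/∂z:
  ∂P/∂x = 4*x + 1
  ∂Q/∂y = 0
  ∂R/∂z = 0
Sum = 4*x + 1, which is exactly div F.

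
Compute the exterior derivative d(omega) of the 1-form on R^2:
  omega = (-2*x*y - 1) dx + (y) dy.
d(omega) = (2*x) dx ∧ dy

For a 1-form omega = sum_i f_i dx_i, the exterior derivative is
  d(omega) = sum_{i < j} (∂f_j/∂x_i - ∂f_i/∂x_j) dx_i ∧ dx_j.
  coefficient of dx ∧ dy: ∂f_2/∂x - ∂f_1/∂y = ∂(y)/∂x - ∂(-2*x*y - 1)/∂y = 2*x
Assembling: d(omega) = (2*x) dx ∧ dy.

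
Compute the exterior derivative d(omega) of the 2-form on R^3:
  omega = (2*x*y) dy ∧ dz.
d(omega) = (2*y) dx ∧ dy ∧ dz

For a 2-form omega = sum_{i<j} g_{ij} dx_i ∧ dx_j, the exterior derivative is
  d(omega) = sum_{i<j} d(g_{ij}) ∧ dx_i ∧ dx_j = sum_{i<j, k} (∂g_{ij}/∂x_k) dx_k ∧ dx_i ∧ dx_j.
Expand each term, using dx_k ∧ dx_i ∧ dx_j = sgn(permutation) dx_{(a)} ∧ dx_{(b)} ∧ dx_{(c)} with (a < b < c) sorted:
  d(2*x*y) includes (∂/∂x)(2*x*y) dx = (2*y) dx, which multiplied by dy ∧ dz gives (2*y) dx ∧ dy ∧ dz
Collecting like 3-forms: d(omega) = (2*y) dx ∧ dy ∧ dz.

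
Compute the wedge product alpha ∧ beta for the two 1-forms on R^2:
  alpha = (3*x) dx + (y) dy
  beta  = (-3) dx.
alpha ∧ beta = (3*y) dx ∧ dy

Distribute the wedge, using dx_i ∧ dx_j = -dx_j ∧ dx_i and dx_i ∧ dx_i = 0. For each pair (i, j) with i < j, the coefficient of dx_i ∧ dx_j in alpha ∧ beta is (alpha_i * beta_j - alpha_j * beta_i). Collecting: alpha ∧ beta = (3*y) dx ∧ dy.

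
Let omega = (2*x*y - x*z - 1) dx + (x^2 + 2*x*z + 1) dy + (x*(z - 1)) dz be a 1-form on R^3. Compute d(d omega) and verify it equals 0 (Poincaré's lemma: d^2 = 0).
d(d omega) = 0

Step 1: d omega = sum_{i<j} (∂f_j/∂x_i - ∂f_i/∂x_j) dx_i ∧ dx_j:
  coeff of dx ∧ dy: 2*z
  coeff of dx ∧ dz: x + z - 1
  coeff of dy ∧ dz: -2*x
Step 2: Apply d again to each 2-form coefficient. The only possible 3-form in R^3 is dx ∧ dy ∧ dz, with coefficient
  ∂(coeff of dy∧dz)/∂x - ∂(coeff of dx∧dz)/∂y + ∂(coeff of dx∧dy)/∂z
  = ∂/∂x (-2*x) - ∂/∂y (x + z - 1) + ∂/∂z (2*z).
Each of these terms simplifies to sums of mixed partials that cancel in pairs. The result is 0 (by equality of mixed partials for smooth functions — Schwarz / Clairaut).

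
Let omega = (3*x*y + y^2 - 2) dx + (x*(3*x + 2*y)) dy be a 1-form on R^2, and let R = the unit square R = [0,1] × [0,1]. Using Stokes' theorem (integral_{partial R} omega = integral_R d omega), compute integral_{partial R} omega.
integral_(partial R) omega = 3/2

Stokes: integral_partial_R omega = integral_R d omega with d omega = (∂Q/∂x - ∂P/∂y) dx ∧ dy.
  ∂Q/∂x = 6*x + 2*y
  ∂P/∂y = 3*x + 2*y
  integrand = ∂Q/∂x - ∂P/∂y = 3*x.
Integrating over R: integral_0^1 integral_0^1 (3*x) dx dy = 3/2.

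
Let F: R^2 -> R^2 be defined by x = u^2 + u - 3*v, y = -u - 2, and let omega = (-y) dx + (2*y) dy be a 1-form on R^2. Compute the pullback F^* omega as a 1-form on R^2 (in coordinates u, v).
F^* omega = (2*u^2 + 7*u + 6) du + (-3*u - 6) dv

Using F^*(f dg) = (f ∘ F) d(g ∘ F), substitute each coordinate x_i by F_i(u, v) in f_i, and replace dx_i by d F_i = (∂F_i/∂u) du + (∂F_i/∂v) dv.
  For the x component: f_1(F) = u + 2; d F_1 = (2*u + 1) du + (-3) dv
  For the y component: f_2(F) = -2*u - 4; d F_2 = (-1) du + (0) dv
Combining and collecting du, dv coefficients:
  coeff of du: 2*u^2 + 7*u + 6
  coeff of dv: -3*u - 6
F^* omega = (2*u^2 + 7*u + 6) du + (-3*u - 6) dv.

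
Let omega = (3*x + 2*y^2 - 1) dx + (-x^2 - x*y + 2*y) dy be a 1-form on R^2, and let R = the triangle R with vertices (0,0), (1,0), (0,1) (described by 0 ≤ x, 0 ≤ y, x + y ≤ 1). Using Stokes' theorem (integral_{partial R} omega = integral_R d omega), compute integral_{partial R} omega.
integral_(partial R) omega = -7/6

Stokes: integral_partial_R omega = integral_R d omega with d omega = (∂Q/∂x - ∂P/∂y) dx ∧ dy.
  ∂Q/∂x = -2*x - y
  ∂P/∂y = 4*y
  integrand = ∂Q/∂x - ∂P/∂y = -2*x - 5*y.
Integrating over R: integral_0^1 integral_0^{1-x} (-2*x - 5*y) dy dx = -7/6.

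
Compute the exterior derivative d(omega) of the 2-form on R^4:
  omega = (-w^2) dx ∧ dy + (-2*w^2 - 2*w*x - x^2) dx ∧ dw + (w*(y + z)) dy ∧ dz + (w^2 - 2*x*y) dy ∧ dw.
d(omega) = (-2*w - 2*y) dx ∧ dy ∧ dw + (y + z) dy ∧ dz ∧ dw

For a 2-form omega = sum_{i<j} g_{ij} dx_i ∧ dx_j, the exterior derivative is
  d(omega) = sum_{i<j} d(g_{ij}) ∧ dx_i ∧ dx_j = sum_{i<j, k} (∂g_{ij}/∂x_k) dx_k ∧ dx_i ∧ dx_j.
Expand each term, using dx_k ∧ dx_i ∧ dx_j = sgn(permutation) dx_{(a)} ∧ dx_{(b)} ∧ dx_{(c)} with (a < b < c) sorted:
  d(-w^2) includes (∂/∂w)(-w^2) dw = (-2*w) dw, which multiplied by dx ∧ dy gives (-2*w) dx ∧ dy ∧ dw
  d(w*(y + z)) includes (∂/∂w)(w*(y + z)) dw = (y + z) dw, which multiplied by dy ∧ dz gives (y + z) dy ∧ dz ∧ dw
  d(w^2 - 2*x*y) includes (∂/∂x)(w^2 - 2*x*y) dx = (-2*y) dx, which multiplied by dy ∧ dw gives (-2*y) dx ∧ dy ∧ dw
Collecting like 3-forms: d(omega) = (-2*w - 2*y) dx ∧ dy ∧ dw + (y + z) dy ∧ dz ∧ dw.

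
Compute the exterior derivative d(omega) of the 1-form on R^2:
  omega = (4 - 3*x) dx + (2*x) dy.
d(omega) = (2) dx ∧ dy

For a 1-form omega = sum_i f_i dx_i, the exterior derivative is
  d(omega) = sum_{i < j} (∂f_j/∂x_i - ∂f_i/∂x_j) dx_i ∧ dx_j.
  coefficient of dx ∧ dy: ∂f_2/∂x - ∂f_1/∂y = ∂(2*x)/∂x - ∂(4 - 3*x)/∂y = 2
Assembling: d(omega) = (2) dx ∧ dy.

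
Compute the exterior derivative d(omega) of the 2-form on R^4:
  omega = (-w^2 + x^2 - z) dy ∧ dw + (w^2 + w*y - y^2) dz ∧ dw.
d(omega) = (2*x) dx ∧ dy ∧ dw + (w - 2*y + 1) dy ∧ dz ∧ dw

For a 2-form omega = sum_{i<j} g_{ij} dx_i ∧ dx_j, the exterior derivative is
  d(omega) = sum_{i<j} d(g_{ij}) ∧ dx_i ∧ dx_j = sum_{i<j, k} (∂g_{ij}/∂x_k) dx_k ∧ dx_i ∧ dx_j.
Expand each term, using dx_k ∧ dx_i ∧ dx_j = sgn(permutation) dx_{(a)} ∧ dx_{(b)} ∧ dx_{(c)} with (a < b < c) sorted:
  d(-w^2 + x^2 - z) includes (∂/∂x)(-w^2 + x^2 - z) dx = (2*x) dx, which multiplied by dy ∧ dw gives (2*x) dx ∧ dy ∧ dw
  d(-w^2 + x^2 - z) includes (∂/∂z)(-w^2 + x^2 - z) dz = (-1) dz, which multiplied by dy ∧ dw gives (1) dy ∧ dz ∧ dw
  d(w^2 + w*y - y^2) includes (∂/∂y)(w^2 + w*y - y^2) dy = (w - 2*y) dy, which multiplied by dz ∧ dw gives (w - 2*y) dy ∧ dz ∧ dw
Collecting like 3-forms: d(omega) = (2*x) dx ∧ dy ∧ dw + (w - 2*y + 1) dy ∧ dz ∧ dw.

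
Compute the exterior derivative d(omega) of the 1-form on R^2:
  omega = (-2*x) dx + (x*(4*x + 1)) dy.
d(omega) = (8*x + 1) dx ∧ dy

For a 1-form omega = sum_i f_i dx_i, the exterior derivative is
  d(omega) = sum_{i < j} (∂f_j/∂x_i - ∂f_i/∂x_j) dx_i ∧ dx_j.
  coefficient of dx ∧ dy: ∂f_2/∂x - ∂f_1/∂y = ∂(x*(4*x + 1))/∂x - ∂(-2*x)/∂y = 8*x + 1
Assembling: d(omega) = (8*x + 1) dx ∧ dy.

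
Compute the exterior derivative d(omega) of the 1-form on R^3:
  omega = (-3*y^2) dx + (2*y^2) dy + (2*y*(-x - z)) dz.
d(omega) = (6*y) dx ∧ dy + (-2*y) dx ∧ dz + (-2*x - 2*z) dy ∧ dz

For a 1-form omega = sum_i f_i dx_i, the exterior derivative is
  d(omega) = sum_{i < j} (∂f_j/∂x_i - ∂f_i/∂x_j) dx_i ∧ dx_j.
  coefficient of dx ∧ dy: ∂f_2/∂x - ∂f_1/∂y = ∂(2*y^2)/∂x - ∂(-3*y^2)/∂y = 6*y
  coefficient of dx ∧ dz: ∂f_3/∂x - ∂f_1/∂z = ∂(2*y*(-x - z))/∂x - ∂(-3*y^2)/∂z = -2*y
  coefficient of dy ∧ dz: ∂f_3/∂y - ∂f_2/∂z = ∂(2*y*(-x - z))/∂y - ∂(2*y^2)/∂z = -2*x - 2*z
Assembling: d(omega) = (6*y) dx ∧ dy + (-2*y) dx ∧ dz + (-2*x - 2*z) dy ∧ dz.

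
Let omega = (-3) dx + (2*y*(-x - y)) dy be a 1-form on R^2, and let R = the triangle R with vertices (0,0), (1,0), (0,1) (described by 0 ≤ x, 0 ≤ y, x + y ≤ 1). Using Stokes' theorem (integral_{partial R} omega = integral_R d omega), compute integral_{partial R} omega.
integral_(partial R) omega = -1/3

Stokes: integral_partial_R omega = integral_R d omega with d omega = (∂Q/∂x - ∂P/∂y) dx ∧ dy.
  ∂Q/∂x = -2*y
  ∂P/∂y = 0
  integrand = ∂Q/∂x - ∂P/∂y = -2*y.
Integrating over R: integral_0^1 integral_0^{1-x} (-2*y) dy dx = -1/3.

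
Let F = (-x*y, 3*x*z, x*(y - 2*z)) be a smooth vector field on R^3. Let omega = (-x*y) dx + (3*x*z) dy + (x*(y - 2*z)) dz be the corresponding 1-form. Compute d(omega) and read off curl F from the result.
d(omega) = (-2*x) dy ∧ dz + (-y + 2*z) dz ∧ dx + (x + 3*z) dx ∧ dy; curl F = (-2*x, -y + 2*z, x + 3*z)

d omega = sum_{i<j} (∂f_j/∂x_i - ∂f_i/∂x_j) dx_i ∧ dx_j. Under the identification (dy ∧ dz, dz ∧ dx, dx ∧ dy) ↔ (e_x, e_y, e_z), the coefficients are exactly the components of curl F. Compute:
  ∂R/∂y - ∂Q/∂z = (x) - (3*x) = -2*x
  ∂P/∂z - ∂R/∂x = (0) - (y - 2*z) = -y + 2*z
  ∂Q/∂x - ∂P/∂y = (3*z) - (-x) = x + 3*z.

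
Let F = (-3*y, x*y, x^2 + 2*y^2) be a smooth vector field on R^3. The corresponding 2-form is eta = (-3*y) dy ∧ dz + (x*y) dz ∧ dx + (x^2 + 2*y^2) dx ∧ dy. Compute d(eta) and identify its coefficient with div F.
d(eta) = (x) dx ∧ dy ∧ dz; div F = x

For a 2-form in R^3 of the form above, applying d gives a 3-form with coefficient ∂P/∂x + ∂Q/∂y + ∂R/∂z:
  ∂P/∂x = 0
  ∂Q/∂y = x
  ∂R/∂z = 0
Sum = x, which is exactly div F.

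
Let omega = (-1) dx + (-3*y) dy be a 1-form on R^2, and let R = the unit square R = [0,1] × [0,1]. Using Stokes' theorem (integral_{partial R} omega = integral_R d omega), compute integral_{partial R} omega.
integral_(partial R) omega = 0

Stokes: integral_partial_R omega = integral_R d omega with d omega = (∂Q/∂x - ∂P/∂y) dx ∧ dy.
  ∂Q/∂x = 0
  ∂P/∂y = 0
  integrand = ∂Q/∂x - ∂P/∂y = 0.
Integrating over R: integral_0^1 integral_0^1 (0) dx dy = 0.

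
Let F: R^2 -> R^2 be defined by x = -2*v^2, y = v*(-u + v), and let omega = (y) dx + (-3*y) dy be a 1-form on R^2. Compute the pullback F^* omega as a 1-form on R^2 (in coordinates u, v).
F^* omega = (3*v^2*(-u + v)) du + (v*(-3*u^2 + 13*u*v - 10*v^2)) dv

Using F^*(f dg) = (f ∘ F) d(g ∘ F), substitute each coordinate x_i by F_i(u, v) in f_i, and replace dx_i by d F_i = (∂F_i/∂u) du + (∂F_i/∂v) dv.
  For the x component: f_1(F) = v*(-u + v); d F_1 = (0) du + (-4*v) dv
  For the y component: f_2(F) = 3*v*(u - v); d F_2 = (-v) du + (-u + 2*v) dv
Combining and collecting du, dv coefficients:
  coeff of du: 3*v^2*(-u + v)
  coeff of dv: v*(-3*u^2 + 13*u*v - 10*v^2)
F^* omega = (3*v^2*(-u + v)) du + (v*(-3*u^2 + 13*u*v - 10*v^2)) dv.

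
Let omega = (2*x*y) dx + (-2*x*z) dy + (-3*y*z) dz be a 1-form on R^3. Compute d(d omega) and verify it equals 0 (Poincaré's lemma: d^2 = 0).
d(d omega) = 0

Step 1: d omega = sum_{i<j} (∂f_j/∂x_i - ∂f_i/∂x_j) dx_i ∧ dx_j:
  coeff of dx ∧ dy: -2*x - 2*z
  coeff of dx ∧ dz: 0
  coeff of dy ∧ dz: 2*x - 3*z
Step 2: Apply d again to each 2-form coefficient. The only possible 3-form in R^3 is dx ∧ dy ∧ dz, with coefficient
  ∂(coeff of dy∧dz)/∂x - ∂(coeff of dx∧dz)/∂y + ∂(coeff of dx∧dy)/∂z
  = ∂/∂x (2*x - 3*z) - ∂/∂y (0) + ∂/∂z (-2*x - 2*z).
Each of these terms simplifies to sums of mixed partials that cancel in pairs. The result is 0 (by equality of mixed partials for smooth functions — Schwarz / Clairaut).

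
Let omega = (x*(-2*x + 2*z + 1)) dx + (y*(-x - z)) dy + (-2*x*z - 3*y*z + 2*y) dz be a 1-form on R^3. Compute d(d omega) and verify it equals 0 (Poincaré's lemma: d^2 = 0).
d(d omega) = 0

Step 1: d omega = sum_{i<j} (∂f_j/∂x_i - ∂f_i/∂x_j) dx_i ∧ dx_j:
  coeff of dx ∧ dy: -y
  coeff of dx ∧ dz: -2*x - 2*z
  coeff of dy ∧ dz: y - 3*z + 2
Step 2: Apply d again to each 2-form coefficient. The only possible 3-form in R^3 is dx ∧ dy ∧ dz, with coefficient
  ∂(coeff of dy∧dz)/∂x - ∂(coeff of dx∧dz)/∂y + ∂(coeff of dx∧dy)/∂z
  = ∂/∂x (y - 3*z + 2) - ∂/∂y (-2*x - 2*z) + ∂/∂z (-y).
Each of these terms simplifies to sums of mixed partials that cancel in pairs. The result is 0 (by equality of mixed partials for smooth functions — Schwarz / Clairaut).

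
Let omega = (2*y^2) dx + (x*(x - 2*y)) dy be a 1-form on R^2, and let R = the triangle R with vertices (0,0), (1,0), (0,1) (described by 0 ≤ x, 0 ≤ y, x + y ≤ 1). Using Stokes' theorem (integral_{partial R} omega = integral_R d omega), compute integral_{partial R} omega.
integral_(partial R) omega = -2/3

Stokes: integral_partial_R omega = integral_R d omega with d omega = (∂Q/∂x - ∂P/∂y) dx ∧ dy.
  ∂Q/∂x = 2*x - 2*y
  ∂P/∂y = 4*y
  integrand = ∂Q/∂x - ∂P/∂y = 2*x - 6*y.
Integrating over R: integral_0^1 integral_0^{1-x} (2*x - 6*y) dy dx = -2/3.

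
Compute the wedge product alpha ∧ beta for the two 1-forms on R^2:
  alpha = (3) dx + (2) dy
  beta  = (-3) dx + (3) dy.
alpha ∧ beta = (15) dx ∧ dy

Distribute the wedge, using dx_i ∧ dx_j = -dx_j ∧ dx_i and dx_i ∧ dx_i = 0. For each pair (i, j) with i < j, the coefficient of dx_i ∧ dx_j in alpha ∧ beta is (alpha_i * beta_j - alpha_j * beta_i). Collecting: alpha ∧ beta = (15) dx ∧ dy.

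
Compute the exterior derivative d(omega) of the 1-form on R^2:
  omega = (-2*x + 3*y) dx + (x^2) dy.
d(omega) = (2*x - 3) dx ∧ dy

For a 1-form omega = sum_i f_i dx_i, the exterior derivative is
  d(omega) = sum_{i < j} (∂f_j/∂x_i - ∂f_i/∂x_j) dx_i ∧ dx_j.
  coefficient of dx ∧ dy: ∂f_2/∂x - ∂f_1/∂y = ∂(x^2)/∂x - ∂(-2*x + 3*y)/∂y = 2*x - 3
Assembling: d(omega) = (2*x - 3) dx ∧ dy.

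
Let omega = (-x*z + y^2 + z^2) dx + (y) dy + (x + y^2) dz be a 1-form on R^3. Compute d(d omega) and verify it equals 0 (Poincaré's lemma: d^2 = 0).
d(d omega) = 0

Step 1: d omega = sum_{i<j} (∂f_j/∂x_i - ∂f_i/∂x_j) dx_i ∧ dx_j:
  coeff of dx ∧ dy: -2*y
  coeff of dx ∧ dz: x - 2*z + 1
  coeff of dy ∧ dz: 2*y
Step 2: Apply d again to each 2-form coefficient. The only possible 3-form in R^3 is dx ∧ dy ∧ dz, with coefficient
  ∂(coeff of dy∧dz)/∂x - ∂(coeff of dx∧dz)/∂y + ∂(coeff of dx∧dy)/∂z
  = ∂/∂x (2*y) - ∂/∂y (x - 2*z + 1) + ∂/∂z (-2*y).
Each of these terms simplifies to sums of mixed partials that cancel in pairs. The result is 0 (by equality of mixed partials for smooth functions — Schwarz / Clairaut).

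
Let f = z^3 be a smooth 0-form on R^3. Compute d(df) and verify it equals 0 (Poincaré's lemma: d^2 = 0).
d(df) = 0

Step 1: df = sum_i (∂f/∂x_i) dx_i = (0) dx + (0) dy + (3*z^2) dz.
Step 2: Apply d again. Using the 1-form formula, the coefficient of dx ∧ dy in d(df) is ∂^2 f/∂x ∂y - ∂^2 f/∂y ∂x = (0) - (0) = 0 (equality of mixed partials for smooth f).
Similarly for dx ∧ dz and dy ∧ dz — all coefficients vanish. So d(df) = 0.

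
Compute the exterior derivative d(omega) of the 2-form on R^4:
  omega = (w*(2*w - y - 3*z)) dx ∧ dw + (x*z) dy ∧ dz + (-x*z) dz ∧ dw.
d(omega) = (w) dx ∧ dy ∧ dw + (3*w - z) dx ∧ dz ∧ dw + (z) dx ∧ dy ∧ dz

For a 2-form omega = sum_{i<j} g_{ij} dx_i ∧ dx_j, the exterior derivative is
  d(omega) = sum_{i<j} d(g_{ij}) ∧ dx_i ∧ dx_j = sum_{i<j, k} (∂g_{ij}/∂x_k) dx_k ∧ dx_i ∧ dx_j.
Expand each term, using dx_k ∧ dx_i ∧ dx_j = sgn(permutation) dx_{(a)} ∧ dx_{(b)} ∧ dx_{(c)} with (a < b < c) sorted:
  d(w*(2*w - y - 3*z)) includes (∂/∂y)(w*(2*w - y - 3*z)) dy = (-w) dy, which multiplied by dx ∧ dw gives (w) dx ∧ dy ∧ dw
  d(w*(2*w - y - 3*z)) includes (∂/∂z)(w*(2*w - y - 3*z)) dz = (-3*w) dz, which multiplied by dx ∧ dw gives (3*w) dx ∧ dz ∧ dw
  d(x*z) includes (∂/∂x)(x*z) dx = (z) dx, which multiplied by dy ∧ dz gives (z) dx ∧ dy ∧ dz
  d(-x*z) includes (∂/∂x)(-x*z) dx = (-z) dx, which multiplied by dz ∧ dw gives (-z) dx ∧ dz ∧ dw
Collecting like 3-forms: d(omega) = (w) dx ∧ dy ∧ dw + (3*w - z) dx ∧ dz ∧ dw + (z) dx ∧ dy ∧ dz.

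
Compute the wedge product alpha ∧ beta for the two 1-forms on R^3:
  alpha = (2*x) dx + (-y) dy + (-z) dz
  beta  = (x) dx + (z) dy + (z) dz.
alpha ∧ beta = (x*(y + 2*z)) dx ∧ dy + (3*x*z) dx ∧ dz + (z*(-y + z)) dy ∧ dz

Distribute the wedge, using dx_i ∧ dx_j = -dx_j ∧ dx_i and dx_i ∧ dx_i = 0. For each pair (i, j) with i < j, the coefficient of dx_i ∧ dx_j in alpha ∧ beta is (alpha_i * beta_j - alpha_j * beta_i). Collecting: alpha ∧ beta = (x*(y + 2*z)) dx ∧ dy + (3*x*z) dx ∧ dz + (z*(-y + z)) dy ∧ dz.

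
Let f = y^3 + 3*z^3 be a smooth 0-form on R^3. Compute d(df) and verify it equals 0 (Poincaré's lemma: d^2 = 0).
d(df) = 0

Step 1: df = sum_i (∂f/∂x_i) dx_i = (0) dx + (3*y^2) dy + (9*z^2) dz.
Step 2: Apply d again. Using the 1-form formula, the coefficient of dx ∧ dy in d(df) is ∂^2 f/∂x ∂y - ∂^2 f/∂y ∂x = (0) - (0) = 0 (equality of mixed partials for smooth f).
Similarly for dx ∧ dz and dy ∧ dz — all coefficients vanish. So d(df) = 0.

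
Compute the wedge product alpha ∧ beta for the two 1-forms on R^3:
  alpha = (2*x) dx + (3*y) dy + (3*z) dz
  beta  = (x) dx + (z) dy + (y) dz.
alpha ∧ beta = (x*(-3*y + 2*z)) dx ∧ dy + (x*(2*y - 3*z)) dx ∧ dz + (3*y^2 - 3*z^2) dy ∧ dz

Distribute the wedge, using dx_i ∧ dx_j = -dx_j ∧ dx_i and dx_i ∧ dx_i = 0. For each pair (i, j) with i < j, the coefficient of dx_i ∧ dx_j in alpha ∧ beta is (alpha_i * beta_j - alpha_j * beta_i). Collecting: alpha ∧ beta = (x*(-3*y + 2*z)) dx ∧ dy + (x*(2*y - 3*z)) dx ∧ dz + (3*y^2 - 3*z^2) dy ∧ dz.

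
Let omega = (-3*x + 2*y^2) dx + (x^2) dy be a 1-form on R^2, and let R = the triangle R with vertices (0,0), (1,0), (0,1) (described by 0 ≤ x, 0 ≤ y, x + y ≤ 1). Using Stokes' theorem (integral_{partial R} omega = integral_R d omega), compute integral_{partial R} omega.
integral_(partial R) omega = -1/3

Stokes: integral_partial_R omega = integral_R d omega with d omega = (∂Q/∂x - ∂P/∂y) dx ∧ dy.
  ∂Q/∂x = 2*x
  ∂P/∂y = 4*y
  integrand = ∂Q/∂x - ∂P/∂y = 2*x - 4*y.
Integrating over R: integral_0^1 integral_0^{1-x} (2*x - 4*y) dy dx = -1/3.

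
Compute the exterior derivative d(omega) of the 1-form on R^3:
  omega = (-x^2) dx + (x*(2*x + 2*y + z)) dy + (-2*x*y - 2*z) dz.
d(omega) = (4*x + 2*y + z) dx ∧ dy + (-2*y) dx ∧ dz + (-3*x) dy ∧ dz

For a 1-form omega = sum_i f_i dx_i, the exterior derivative is
  d(omega) = sum_{i < j} (∂f_j/∂x_i - ∂f_i/∂x_j) dx_i ∧ dx_j.
  coefficient of dx ∧ dy: ∂f_2/∂x - ∂f_1/∂y = ∂(x*(2*x + 2*y + z))/∂x - ∂(-x^2)/∂y = 4*x + 2*y + z
  coefficient of dx ∧ dz: ∂f_3/∂x - ∂f_1/∂z = ∂(-2*x*y - 2*z)/∂x - ∂(-x^2)/∂z = -2*y
  coefficient of dy ∧ dz: ∂f_3/∂y - ∂f_2/∂z = ∂(-2*x*y - 2*z)/∂y - ∂(x*(2*x + 2*y + z))/∂z = -3*x
Assembling: d(omega) = (4*x + 2*y + z) dx ∧ dy + (-2*y) dx ∧ dz + (-3*x) dy ∧ dz.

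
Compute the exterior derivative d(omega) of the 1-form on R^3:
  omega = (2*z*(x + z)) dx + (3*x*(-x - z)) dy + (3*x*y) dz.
d(omega) = (-6*x - 3*z) dx ∧ dy + (-2*x + 3*y - 4*z) dx ∧ dz + (6*x) dy ∧ dz

For a 1-form omega = sum_i f_i dx_i, the exterior derivative is
  d(omega) = sum_{i < j} (∂f_j/∂x_i - ∂f_i/∂x_j) dx_i ∧ dx_j.
  coefficient of dx ∧ dy: ∂f_2/∂x - ∂f_1/∂y = ∂(3*x*(-x - z))/∂x - ∂(2*z*(x + z))/∂y = -6*x - 3*z
  coefficient of dx ∧ dz: ∂f_3/∂x - ∂f_1/∂z = ∂(3*x*y)/∂x - ∂(2*z*(x + z))/∂z = -2*x + 3*y - 4*z
  coefficient of dy ∧ dz: ∂f_3/∂y - ∂f_2/∂z = ∂(3*x*y)/∂y - ∂(3*x*(-x - z))/∂z = 6*x
Assembling: d(omega) = (-6*x - 3*z) dx ∧ dy + (-2*x + 3*y - 4*z) dx ∧ dz + (6*x) dy ∧ dz.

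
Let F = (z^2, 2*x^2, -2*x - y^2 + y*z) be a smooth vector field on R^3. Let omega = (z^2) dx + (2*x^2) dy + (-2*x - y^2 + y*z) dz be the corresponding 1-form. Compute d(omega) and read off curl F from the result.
d(omega) = (-2*y + z) dy ∧ dz + (2*z + 2) dz ∧ dx + (4*x) dx ∧ dy; curl F = (-2*y + z, 2*z + 2, 4*x)

d omega = sum_{i<j} (∂f_j/∂x_i - ∂f_i/∂x_j) dx_i ∧ dx_j. Under the identification (dy ∧ dz, dz ∧ dx, dx ∧ dy) ↔ (e_x, e_y, e_z), the coefficients are exactly the components of curl F. Compute:
  ∂R/∂y - ∂Q/∂z = (-2*y + z) - (0) = -2*y + z
  ∂P/∂z - ∂R/∂x = (2*z) - (-2) = 2*z + 2
  ∂Q/∂x - ∂P/∂y = (4*x) - (0) = 4*x.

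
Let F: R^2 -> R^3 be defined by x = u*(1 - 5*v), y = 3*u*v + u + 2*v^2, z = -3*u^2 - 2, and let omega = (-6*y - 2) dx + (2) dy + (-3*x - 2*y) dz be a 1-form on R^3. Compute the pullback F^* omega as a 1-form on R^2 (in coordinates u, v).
F^* omega = (-54*u^2*v + 30*u^2 + 114*u*v^2 + 12*u*v - 6*u + 60*v^3 - 12*v^2 + 16*v) du + (90*u^2*v + 30*u^2 + 60*u*v^2 + 16*u + 8*v) dv

Using F^*(f dg) = (f ∘ F) d(g ∘ F), substitute each coordinate x_i by F_i(u, v) in f_i, and replace dx_i by d F_i = (∂F_i/∂u) du + (∂F_i/∂v) dv.
  For the x component: f_1(F) = -18*u*v - 6*u - 12*v^2 - 2; d F_1 = (1 - 5*v) du + (-5*u) dv
  For the y component: f_2(F) = 2; d F_2 = (3*v + 1) du + (3*u + 4*v) dv
  For the z component: f_3(F) = 9*u*v - 5*u - 4*v^2; d F_3 = (-6*u) du + (0) dv
Combining and collecting du, dv coefficients:
  coeff of du: -54*u^2*v + 30*u^2 + 114*u*v^2 + 12*u*v - 6*u + 60*v^3 - 12*v^2 + 16*v
  coeff of dv: 90*u^2*v + 30*u^2 + 60*u*v^2 + 16*u + 8*v
F^* omega = (-54*u^2*v + 30*u^2 + 114*u*v^2 + 12*u*v - 6*u + 60*v^3 - 12*v^2 + 16*v) du + (90*u^2*v + 30*u^2 + 60*u*v^2 + 16*u + 8*v) dv.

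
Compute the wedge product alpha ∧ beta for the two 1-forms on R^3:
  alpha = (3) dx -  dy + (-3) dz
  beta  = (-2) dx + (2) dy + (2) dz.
alpha ∧ beta = (4) dx ∧ dy + (4) dy ∧ dz

Distribute the wedge, using dx_i ∧ dx_j = -dx_j ∧ dx_i and dx_i ∧ dx_i = 0. For each pair (i, j) with i < j, the coefficient of dx_i ∧ dx_j in alpha ∧ beta is (alpha_i * beta_j - alpha_j * beta_i). Collecting: alpha ∧ beta = (4) dx ∧ dy + (4) dy ∧ dz.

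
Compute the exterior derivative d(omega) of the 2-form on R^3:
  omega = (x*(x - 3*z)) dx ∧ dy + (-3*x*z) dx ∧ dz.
d(omega) = (-3*x) dx ∧ dy ∧ dz

For a 2-form omega = sum_{i<j} g_{ij} dx_i ∧ dx_j, the exterior derivative is
  d(omega) = sum_{i<j} d(g_{ij}) ∧ dx_i ∧ dx_j = sum_{i<j, k} (∂g_{ij}/∂x_k) dx_k ∧ dx_i ∧ dx_j.
Expand each term, using dx_k ∧ dx_i ∧ dx_j = sgn(permutation) dx_{(a)} ∧ dx_{(b)} ∧ dx_{(c)} with (a < b < c) sorted:
  d(x*(x - 3*z)) includes (∂/∂z)(x*(x - 3*z)) dz = (-3*x) dz, which multiplied by dx ∧ dy gives (-3*x) dx ∧ dy ∧ dz
Collecting like 3-forms: d(omega) = (-3*x) dx ∧ dy ∧ dz.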